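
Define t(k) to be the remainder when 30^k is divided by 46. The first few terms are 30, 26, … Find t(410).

2

Listing terms: t(1) = 30,  t(2) = 26,  t(3) = 44,  t(4) = 32,  t(5) = 40,  t(6) = 4,  t(7) = 28,  t(8) = 12,  t(9) = 38,  t(10) = 36,  t(11) = 22,  t(12) = 16,  t(13) = 20,  t(14) = 2,  t(15) = 14,  t(16) = 6,  t(17) = 42,  t(18) = 18,  t(19) = 34,  t(20) = 8,  t(21) = 10,  t(22) = 24,  t(23) = 30.
The sequence repeats with period 22.
(410 - 1) mod 22 = 13, so t(410) = t(14) = 2.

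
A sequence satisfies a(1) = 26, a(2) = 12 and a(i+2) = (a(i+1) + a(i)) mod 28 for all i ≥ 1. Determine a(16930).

Listing terms: a(1) = 26; a(2) = 12; a(3) = 10; a(4) = 22; a(5) = 4; a(6) = 26; a(7) = 2; a(8) = 0; a(9) = 2; a(10) = 2; a(11) = 4; a(12) = 6; a(13) = 10; a(14) = 16; a(15) = 26; a(16) = 14; a(17) = 12; a(18) = 26; a(19) = 10; a(20) = 8; a(21) = 18; a(22) = 26; a(23) = 16; a(24) = 14; a(25) = 2; a(26) = 16; a(27) = 18; a(28) = 6; a(29) = 24; a(30) = 2; a(31) = 26; a(32) = 0; a(33) = 26; a(34) = 26; a(35) = 24; a(36) = 22; a(37) = 18; a(38) = 12; a(39) = 2; a(40) = 14; a(41) = 16; a(42) = 2; a(43) = 18; a(44) = 20; a(45) = 10; a(46) = 2; a(47) = 12; a(48) = 14; a(49) = 26; a(50) = 12.
Since (a(49), a(50)) = (a(1), a(2)) = (26, 12) (two consecutive terms determine the rest), the sequence is periodic with period 48.
(16930 - 1) mod 48 = 33, so a(16930) = a(34) = 26.

26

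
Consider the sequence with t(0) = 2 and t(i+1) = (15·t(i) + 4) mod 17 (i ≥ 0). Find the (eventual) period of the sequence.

t(0) = 2; t(1) = 0; t(2) = 4; t(3) = 13; t(4) = 12; t(5) = 14; t(6) = 10; t(7) = 1; t(8) = 2.
Since t(8) = t(0) = 2, the sequence is periodic with period 8.

8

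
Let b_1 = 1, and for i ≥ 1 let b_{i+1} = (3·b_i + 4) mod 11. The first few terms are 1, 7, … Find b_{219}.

2

We have b_1 = 1; b_2 = 7; b_3 = 3; b_4 = 2; b_5 = 10; b_6 = 1.
The sequence repeats with period 5.
So b_{219} = b_{1 + ((219-1) mod 5)} = b_4 = 2.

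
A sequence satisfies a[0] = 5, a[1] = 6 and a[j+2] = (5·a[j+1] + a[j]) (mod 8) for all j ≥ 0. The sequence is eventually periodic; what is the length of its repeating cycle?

12

a[0] = 5,  a[1] = 6,  a[2] = 3,  a[3] = 5,  a[4] = 4,  a[5] = 1,  a[6] = 1,  a[7] = 6,  a[8] = 7,  a[9] = 1,  a[10] = 4,  a[11] = 5,  a[12] = 5,  a[13] = 6.
Since (a[12], a[13]) = (a[0], a[1]) = (5, 6) (two consecutive terms determine the rest), the sequence is periodic with period 12.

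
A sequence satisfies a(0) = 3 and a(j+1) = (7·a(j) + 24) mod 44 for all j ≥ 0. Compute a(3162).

We have a(0) = 3,  a(1) = 1,  a(2) = 31,  a(3) = 21,  a(4) = 39,  a(5) = 33,  a(6) = 35,  a(7) = 5,  a(8) = 15,  a(9) = 41,  a(10) = 3.
Since a(10) = a(0) = 3, the sequence is periodic with period 10.
So a(3162) = a(0 + ((3162-0) mod 10)) = a(2) = 31.

31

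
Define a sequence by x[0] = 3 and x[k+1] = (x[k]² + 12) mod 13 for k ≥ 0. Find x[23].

Computing terms: x[0] = 3; x[1] = 8; x[2] = 11; x[3] = 3.
The sequence repeats with period 3.
(23 - 0) mod 3 = 2, so x[23] = x[2] = 11.

11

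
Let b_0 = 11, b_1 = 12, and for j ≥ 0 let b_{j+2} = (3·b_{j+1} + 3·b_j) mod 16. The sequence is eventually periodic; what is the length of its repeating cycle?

12

Listing terms: b_0 = 11,  b_1 = 12,  b_2 = 5,  b_3 = 3,  b_4 = 8,  b_5 = 1,  b_6 = 11,  b_7 = 4,  b_8 = 13,  b_9 = 3,  b_{10} = 0,  b_{11} = 9,  b_{12} = 11,  b_{13} = 12.
The sequence repeats with period 12.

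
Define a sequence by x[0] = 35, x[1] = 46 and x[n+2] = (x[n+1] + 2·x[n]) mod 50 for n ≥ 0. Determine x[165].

6

We have x[0] = 35,  x[1] = 46,  x[2] = 16,  x[3] = 8,  x[4] = 40,  x[5] = 6,  x[6] = 36,  x[7] = 48,  x[8] = 20,  x[9] = 16,  x[10] = 6,  x[11] = 38,  x[12] = 0,  x[13] = 26,  x[14] = 26,  x[15] = 28,  x[16] = 30,  x[17] = 36,  x[18] = 46,  x[19] = 18,  x[20] = 10,  x[21] = 46,  x[22] = 16.
Since (x[21], x[22]) = (x[1], x[2]) = (46, 16) (two consecutive terms determine the rest), the sequence is eventually periodic: after a pre-period of length 1 it cycles with period 20.
For n ≥ 1, x[n] depends only on (n - 1) mod 20. (165 - 1) mod 20 = 4, so x[165] = x[5] = 6.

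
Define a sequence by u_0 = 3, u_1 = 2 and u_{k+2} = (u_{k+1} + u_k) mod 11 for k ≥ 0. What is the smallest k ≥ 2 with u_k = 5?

2

u_0 = 3,  u_1 = 2,  u_2 = 5,  u_3 = 7,  u_4 = 1,  u_5 = 8,  u_6 = 9,  u_7 = 6,  u_8 = 4,  u_9 = 10,  u_{10} = 3,  u_{11} = 2.
Since (u_{10}, u_{11}) = (u_0, u_1) = (3, 2) (two consecutive terms determine the rest), the sequence is periodic with period 10.
The value 5 first appears (with k ≥ 2) at u_2.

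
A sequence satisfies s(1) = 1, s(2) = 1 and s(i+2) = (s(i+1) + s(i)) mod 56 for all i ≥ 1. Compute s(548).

Computing terms: s(1) = 1,  s(2) = 1,  s(3) = 2,  s(4) = 3,  s(5) = 5,  s(6) = 8,  s(7) = 13,  s(8) = 21,  s(9) = 34,  s(10) = 55,  s(11) = 33,  s(12) = 32,  s(13) = 9,  s(14) = 41,  s(15) = 50,  s(16) = 35,  s(17) = 29,  s(18) = 8,  s(19) = 37,  s(20) = 45,  s(21) = 26,  s(22) = 15,  s(23) = 41,  s(24) = 0,  s(25) = 41,  s(26) = 41,  s(27) = 26,  s(28) = 11,  s(29) = 37,  s(30) = 48,  s(31) = 29,  s(32) = 21,  s(33) = 50,  s(34) = 15,  s(35) = 9,  s(36) = 24,  s(37) = 33,  s(38) = 1,  s(39) = 34,  s(40) = 35,  s(41) = 13,  s(42) = 48,  s(43) = 5,  s(44) = 53,  s(45) = 2,  s(46) = 55,  s(47) = 1,  s(48) = 0,  s(49) = 1,  s(50) = 1.
The sequence repeats with period 48.
(548 - 1) mod 48 = 19, so s(548) = s(20) = 45.

45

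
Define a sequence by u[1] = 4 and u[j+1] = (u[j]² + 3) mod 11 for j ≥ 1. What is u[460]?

4

Computing terms: u[1] = 4; u[2] = 8; u[3] = 1; u[4] = 4.
The sequence repeats with period 3.
(460 - 1) mod 3 = 0, so u[460] = u[1] = 4.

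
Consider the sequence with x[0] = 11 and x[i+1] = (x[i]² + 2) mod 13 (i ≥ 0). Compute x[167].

Listing terms: x[0] = 11; x[1] = 6; x[2] = 12; x[3] = 3; x[4] = 11.
The sequence repeats with period 4.
So x[167] = x[0 + ((167-0) mod 4)] = x[3] = 3.

3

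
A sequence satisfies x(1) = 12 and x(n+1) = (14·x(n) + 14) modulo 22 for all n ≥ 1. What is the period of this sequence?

Listing terms: x(1) = 12, x(2) = 6, x(3) = 10, x(4) = 0, x(5) = 14, x(6) = 12.
The sequence repeats with period 5.

5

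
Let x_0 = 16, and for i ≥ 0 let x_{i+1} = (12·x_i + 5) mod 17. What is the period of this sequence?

16

Computing terms: x_0 = 16; x_1 = 10; x_2 = 6; x_3 = 9; x_4 = 11; x_5 = 1; x_6 = 0; x_7 = 5; x_8 = 14; x_9 = 3; x_{10} = 7; x_{11} = 4; x_{12} = 2; x_{13} = 12; x_{14} = 13; x_{15} = 8; x_{16} = 16.
Since x_{16} = x_0 = 16, the sequence is periodic with period 16.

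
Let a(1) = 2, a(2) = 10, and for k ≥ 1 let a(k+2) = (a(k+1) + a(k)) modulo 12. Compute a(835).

6

Listing terms: a(1) = 2, a(2) = 10, a(3) = 0, a(4) = 10, a(5) = 10, a(6) = 8, a(7) = 6, a(8) = 2, a(9) = 8, a(10) = 10, a(11) = 6, a(12) = 4, a(13) = 10, a(14) = 2, a(15) = 0, a(16) = 2, a(17) = 2, a(18) = 4, a(19) = 6, a(20) = 10, a(21) = 4, a(22) = 2, a(23) = 6, a(24) = 8, a(25) = 2, a(26) = 10.
The sequence repeats with period 24.
(835 - 1) mod 24 = 18, so a(835) = a(19) = 6.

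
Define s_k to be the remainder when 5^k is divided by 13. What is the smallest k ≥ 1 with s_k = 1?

Listing terms: s_0 = 1, s_1 = 5, s_2 = 12, s_3 = 8, s_4 = 1.
Since s_4 = s_0 = 1, the sequence is periodic with period 4.
The value 1 next appears (with k ≥ 1) at s_4.

4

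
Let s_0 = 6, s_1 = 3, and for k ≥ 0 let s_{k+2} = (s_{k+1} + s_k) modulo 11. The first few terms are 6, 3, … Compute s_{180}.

6

Listing terms: s_0 = 6, s_1 = 3, s_2 = 9, s_3 = 1, s_4 = 10, s_5 = 0, s_6 = 10, s_7 = 10, s_8 = 9, s_9 = 8, s_{10} = 6, s_{11} = 3.
The sequence repeats with period 10.
So s_{180} = s_{0 + ((180-0) mod 10)} = s_0 = 6.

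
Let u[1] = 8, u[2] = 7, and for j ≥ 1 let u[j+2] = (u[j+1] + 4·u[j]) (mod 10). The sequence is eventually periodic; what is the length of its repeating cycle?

We have u[1] = 8; u[2] = 7; u[3] = 9; u[4] = 7; u[5] = 3; u[6] = 1; u[7] = 3; u[8] = 7; u[9] = 9.
Since (u[8], u[9]) = (u[2], u[3]) = (7, 9) (two consecutive terms determine the rest), the sequence is eventually periodic: after a pre-period of length 1 it cycles with period 6.

6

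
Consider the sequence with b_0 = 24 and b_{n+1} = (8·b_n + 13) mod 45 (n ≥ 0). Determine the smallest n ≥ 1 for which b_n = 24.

We have b_0 = 24, b_1 = 25, b_2 = 33, b_3 = 7, b_4 = 24.
The sequence repeats with period 4.
The value 24 next appears (with n ≥ 1) at b_4.

4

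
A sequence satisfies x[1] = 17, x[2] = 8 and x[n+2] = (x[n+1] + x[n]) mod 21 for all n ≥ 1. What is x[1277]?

Computing terms: x[1] = 17,  x[2] = 8,  x[3] = 4,  x[4] = 12,  x[5] = 16,  x[6] = 7,  x[7] = 2,  x[8] = 9,  x[9] = 11,  x[10] = 20,  x[11] = 10,  x[12] = 9,  x[13] = 19,  x[14] = 7,  x[15] = 5,  x[16] = 12,  x[17] = 17,  x[18] = 8.
Since (x[17], x[18]) = (x[1], x[2]) = (17, 8) (two consecutive terms determine the rest), the sequence is periodic with period 16.
So x[1277] = x[1 + ((1277-1) mod 16)] = x[13] = 19.

19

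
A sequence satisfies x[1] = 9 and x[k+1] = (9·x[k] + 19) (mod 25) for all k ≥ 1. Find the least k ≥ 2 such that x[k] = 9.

11

Listing terms: x[1] = 9,  x[2] = 0,  x[3] = 19,  x[4] = 15,  x[5] = 4,  x[6] = 5,  x[7] = 14,  x[8] = 20,  x[9] = 24,  x[10] = 10,  x[11] = 9.
Since x[11] = x[1] = 9, the sequence is periodic with period 10.
The value 9 next appears (with k ≥ 2) at x[11].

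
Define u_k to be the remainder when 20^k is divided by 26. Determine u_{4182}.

12

Listing terms: u_1 = 20; u_2 = 10; u_3 = 18; u_4 = 22; u_5 = 24; u_6 = 12; u_7 = 6; u_8 = 16; u_9 = 8; u_{10} = 4; u_{11} = 2; u_{12} = 14; u_{13} = 20.
The sequence repeats with period 12.
(4182 - 1) mod 12 = 5, so u_{4182} = u_6 = 12.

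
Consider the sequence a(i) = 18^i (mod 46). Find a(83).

a(1) = 18, a(2) = 2, a(3) = 36, a(4) = 4, a(5) = 26, a(6) = 8, a(7) = 6, a(8) = 16, a(9) = 12, a(10) = 32, a(11) = 24, a(12) = 18.
The sequence repeats with period 11.
(83 - 1) mod 11 = 5, so a(83) = a(6) = 8.

8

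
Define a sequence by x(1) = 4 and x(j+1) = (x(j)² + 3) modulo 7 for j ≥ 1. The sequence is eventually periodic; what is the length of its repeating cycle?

3

x(1) = 4,  x(2) = 5,  x(3) = 0,  x(4) = 3,  x(5) = 5.
Since x(5) = x(2) = 5, the sequence is eventually periodic: after a pre-period of length 1 it cycles with period 3.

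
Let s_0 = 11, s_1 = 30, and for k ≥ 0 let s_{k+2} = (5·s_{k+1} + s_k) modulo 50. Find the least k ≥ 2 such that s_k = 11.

2

s_0 = 11; s_1 = 30; s_2 = 11; s_3 = 35; s_4 = 36; s_5 = 15; s_6 = 11; s_7 = 20; s_8 = 11; s_9 = 25; s_{10} = 36; s_{11} = 5; s_{12} = 11; s_{13} = 10; s_{14} = 11; s_{15} = 15; s_{16} = 36; s_{17} = 45; s_{18} = 11; s_{19} = 0; s_{20} = 11; s_{21} = 5; s_{22} = 36; s_{23} = 35; s_{24} = 11; s_{25} = 40; s_{26} = 11; s_{27} = 45; s_{28} = 36; s_{29} = 25; s_{30} = 11; s_{31} = 30.
The sequence repeats with period 30.
The value 11 first appears (with k ≥ 2) at s_2.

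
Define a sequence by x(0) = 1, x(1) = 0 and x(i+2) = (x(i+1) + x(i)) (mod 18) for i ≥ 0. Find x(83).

Listing terms: x(0) = 1; x(1) = 0; x(2) = 1; x(3) = 1; x(4) = 2; x(5) = 3; x(6) = 5; x(7) = 8; x(8) = 13; x(9) = 3; x(10) = 16; x(11) = 1; x(12) = 17; x(13) = 0; x(14) = 17; x(15) = 17; x(16) = 16; x(17) = 15; x(18) = 13; x(19) = 10; x(20) = 5; x(21) = 15; x(22) = 2; x(23) = 17; x(24) = 1; x(25) = 0.
Since (x(24), x(25)) = (x(0), x(1)) = (1, 0) (two consecutive terms determine the rest), the sequence is periodic with period 24.
So x(83) = x(0 + ((83-0) mod 24)) = x(11) = 1.

1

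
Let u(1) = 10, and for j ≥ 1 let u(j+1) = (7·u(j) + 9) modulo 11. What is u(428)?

7

We have u(1) = 10, u(2) = 2, u(3) = 1, u(4) = 5, u(5) = 0, u(6) = 9, u(7) = 6, u(8) = 7, u(9) = 3, u(10) = 8, u(11) = 10.
The sequence repeats with period 10.
(428 - 1) mod 10 = 7, so u(428) = u(8) = 7.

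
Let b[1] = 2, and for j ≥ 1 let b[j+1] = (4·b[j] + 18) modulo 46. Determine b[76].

6

Listing terms: b[1] = 2; b[2] = 26; b[3] = 30; b[4] = 0; b[5] = 18; b[6] = 44; b[7] = 10; b[8] = 12; b[9] = 20; b[10] = 6; b[11] = 42; b[12] = 2.
The sequence repeats with period 11.
So b[76] = b[1 + ((76-1) mod 11)] = b[10] = 6.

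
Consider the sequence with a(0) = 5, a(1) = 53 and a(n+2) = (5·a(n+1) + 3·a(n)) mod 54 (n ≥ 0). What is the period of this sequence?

18

We have a(0) = 5,  a(1) = 53,  a(2) = 10,  a(3) = 47,  a(4) = 49,  a(5) = 8,  a(6) = 25,  a(7) = 41,  a(8) = 10,  a(9) = 11,  a(10) = 31,  a(11) = 26,  a(12) = 7,  a(13) = 5,  a(14) = 46,  a(15) = 29,  a(16) = 13,  a(17) = 44,  a(18) = 43,  a(19) = 23,  a(20) = 28,  a(21) = 47,  a(22) = 49.
Since (a(21), a(22)) = (a(3), a(4)) = (47, 49) (two consecutive terms determine the rest), the sequence is eventually periodic: after a pre-period of length 3 it cycles with period 18.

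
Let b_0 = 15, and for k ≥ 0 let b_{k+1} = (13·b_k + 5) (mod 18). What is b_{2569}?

We have b_0 = 15,  b_1 = 2,  b_2 = 13,  b_3 = 12,  b_4 = 17,  b_5 = 10,  b_6 = 9,  b_7 = 14,  b_8 = 7,  b_9 = 6,  b_{10} = 11,  b_{11} = 4,  b_{12} = 3,  b_{13} = 8,  b_{14} = 1,  b_{15} = 0,  b_{16} = 5,  b_{17} = 16,  b_{18} = 15.
Since b_{18} = b_0 = 15, the sequence is periodic with period 18.
(2569 - 0) mod 18 = 13, so b_{2569} = b_{13} = 8.

8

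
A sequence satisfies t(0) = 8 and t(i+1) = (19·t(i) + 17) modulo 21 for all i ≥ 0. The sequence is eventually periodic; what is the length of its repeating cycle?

3

t(0) = 8,  t(1) = 1,  t(2) = 15,  t(3) = 8.
The sequence repeats with period 3.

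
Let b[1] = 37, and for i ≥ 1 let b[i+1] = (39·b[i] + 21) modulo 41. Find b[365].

36

Listing terms: b[1] = 37, b[2] = 29, b[3] = 4, b[4] = 13, b[5] = 36, b[6] = 31, b[7] = 0, b[8] = 21, b[9] = 20, b[10] = 22, b[11] = 18, b[12] = 26, b[13] = 10, b[14] = 1, b[15] = 19, b[16] = 24, b[17] = 14, b[18] = 34, b[19] = 35, b[20] = 33, b[21] = 37.
The sequence repeats with period 20.
So b[365] = b[1 + ((365-1) mod 20)] = b[5] = 36.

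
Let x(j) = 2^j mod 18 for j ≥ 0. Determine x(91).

2

x(0) = 1, x(1) = 2, x(2) = 4, x(3) = 8, x(4) = 16, x(5) = 14, x(6) = 10, x(7) = 2.
Since x(7) = x(1) = 2, the sequence is eventually periodic: after a pre-period of length 1 it cycles with period 6.
For j ≥ 1, x(j) depends only on (j - 1) mod 6. (91 - 1) mod 6 = 0, so x(91) = x(1) = 2.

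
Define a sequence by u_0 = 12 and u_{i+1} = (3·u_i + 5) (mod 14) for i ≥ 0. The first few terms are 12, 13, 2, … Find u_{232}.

We have u_0 = 12,  u_1 = 13,  u_2 = 2,  u_3 = 11,  u_4 = 10,  u_5 = 7,  u_6 = 12.
Since u_6 = u_0 = 12, the sequence is periodic with period 6.
So u_{232} = u_{0 + ((232-0) mod 6)} = u_4 = 10.

10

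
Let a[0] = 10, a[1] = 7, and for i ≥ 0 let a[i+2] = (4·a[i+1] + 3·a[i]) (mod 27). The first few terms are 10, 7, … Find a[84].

10

Computing terms: a[0] = 10; a[1] = 7; a[2] = 4; a[3] = 10; a[4] = 25; a[5] = 22; a[6] = 1; a[7] = 16; a[8] = 13; a[9] = 19; a[10] = 7; a[11] = 4.
Since (a[10], a[11]) = (a[1], a[2]) = (7, 4) (two consecutive terms determine the rest), the sequence is eventually periodic: after a pre-period of length 1 it cycles with period 9.
For i ≥ 1, a[i] depends only on (i - 1) mod 9. (84 - 1) mod 9 = 2, so a[84] = a[3] = 10.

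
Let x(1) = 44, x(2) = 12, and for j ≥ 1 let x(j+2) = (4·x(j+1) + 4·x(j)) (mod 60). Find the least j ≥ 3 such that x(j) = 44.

3

Computing terms: x(1) = 44,  x(2) = 12,  x(3) = 44,  x(4) = 44,  x(5) = 52,  x(6) = 24,  x(7) = 4,  x(8) = 52,  x(9) = 44,  x(10) = 24,  x(11) = 32,  x(12) = 44,  x(13) = 4,  x(14) = 12,  x(15) = 4,  x(16) = 4,  x(17) = 32,  x(18) = 24,  x(19) = 44,  x(20) = 32,  x(21) = 4,  x(22) = 24,  x(23) = 52,  x(24) = 4,  x(25) = 44,  x(26) = 12.
The sequence repeats with period 24.
The value 44 first appears (with j ≥ 3) at x(3).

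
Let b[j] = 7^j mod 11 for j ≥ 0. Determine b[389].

b[0] = 1; b[1] = 7; b[2] = 5; b[3] = 2; b[4] = 3; b[5] = 10; b[6] = 4; b[7] = 6; b[8] = 9; b[9] = 8; b[10] = 1.
The sequence repeats with period 10.
(389 - 0) mod 10 = 9, so b[389] = b[9] = 8.

8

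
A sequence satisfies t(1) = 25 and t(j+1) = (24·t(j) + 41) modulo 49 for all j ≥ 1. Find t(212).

4

Listing terms: t(1) = 25, t(2) = 4, t(3) = 39, t(4) = 46, t(5) = 18, t(6) = 32, t(7) = 25.
The sequence repeats with period 6.
So t(212) = t(1 + ((212-1) mod 6)) = t(2) = 4.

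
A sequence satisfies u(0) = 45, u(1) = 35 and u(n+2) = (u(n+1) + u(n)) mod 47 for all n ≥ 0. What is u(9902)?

u(0) = 45,  u(1) = 35,  u(2) = 33,  u(3) = 21,  u(4) = 7,  u(5) = 28,  u(6) = 35,  u(7) = 16,  u(8) = 4,  u(9) = 20,  u(10) = 24,  u(11) = 44,  u(12) = 21,  u(13) = 18,  u(14) = 39,  u(15) = 10,  u(16) = 2,  u(17) = 12,  u(18) = 14,  u(19) = 26,  u(20) = 40,  u(21) = 19,  u(22) = 12,  u(23) = 31,  u(24) = 43,  u(25) = 27,  u(26) = 23,  u(27) = 3,  u(28) = 26,  u(29) = 29,  u(30) = 8,  u(31) = 37,  u(32) = 45,  u(33) = 35.
Since (u(32), u(33)) = (u(0), u(1)) = (45, 35) (two consecutive terms determine the rest), the sequence is periodic with period 32.
(9902 - 0) mod 32 = 14, so u(9902) = u(14) = 39.

39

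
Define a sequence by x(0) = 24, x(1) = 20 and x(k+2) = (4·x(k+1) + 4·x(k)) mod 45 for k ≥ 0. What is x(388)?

Listing terms: x(0) = 24; x(1) = 20; x(2) = 41; x(3) = 19; x(4) = 15; x(5) = 1; x(6) = 19; x(7) = 35; x(8) = 36; x(9) = 14; x(10) = 20; x(11) = 1; x(12) = 39; x(13) = 25; x(14) = 31; x(15) = 44; x(16) = 30; x(17) = 26; x(18) = 44; x(19) = 10; x(20) = 36; x(21) = 4; x(22) = 25; x(23) = 26; x(24) = 24; x(25) = 20.
Since (x(24), x(25)) = (x(0), x(1)) = (24, 20) (two consecutive terms determine the rest), the sequence is periodic with period 24.
So x(388) = x(0 + ((388-0) mod 24)) = x(4) = 15.

15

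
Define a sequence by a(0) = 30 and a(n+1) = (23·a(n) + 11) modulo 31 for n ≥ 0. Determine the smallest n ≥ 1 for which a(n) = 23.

Computing terms: a(0) = 30, a(1) = 19, a(2) = 14, a(3) = 23, a(4) = 13, a(5) = 0, a(6) = 11, a(7) = 16, a(8) = 7, a(9) = 17, a(10) = 30.
The sequence repeats with period 10.
The value 23 first appears (with n ≥ 1) at a(3).

3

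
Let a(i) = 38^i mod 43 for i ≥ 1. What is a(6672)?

Computing terms: a(1) = 38,  a(2) = 25,  a(3) = 4,  a(4) = 23,  a(5) = 14,  a(6) = 16,  a(7) = 6,  a(8) = 13,  a(9) = 21,  a(10) = 24,  a(11) = 9,  a(12) = 41,  a(13) = 10,  a(14) = 36,  a(15) = 35,  a(16) = 40,  a(17) = 15,  a(18) = 11,  a(19) = 31,  a(20) = 17,  a(21) = 1,  a(22) = 38.
Since a(22) = a(1) = 38, the sequence is periodic with period 21.
So a(6672) = a(1 + ((6672-1) mod 21)) = a(15) = 35.

35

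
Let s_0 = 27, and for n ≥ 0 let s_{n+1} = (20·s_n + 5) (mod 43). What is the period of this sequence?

We have s_0 = 27; s_1 = 29; s_2 = 26; s_3 = 9; s_4 = 13; s_5 = 7; s_6 = 16; s_7 = 24; s_8 = 12; s_9 = 30; s_{10} = 3; s_{11} = 22; s_{12} = 15; s_{13} = 4; s_{14} = 42; s_{15} = 28; s_{16} = 6; s_{17} = 39; s_{18} = 11; s_{19} = 10; s_{20} = 33; s_{21} = 20; s_{22} = 18; s_{23} = 21; s_{24} = 38; s_{25} = 34; s_{26} = 40; s_{27} = 31; s_{28} = 23; s_{29} = 35; s_{30} = 17; s_{31} = 1; s_{32} = 25; s_{33} = 32; s_{34} = 0; s_{35} = 5; s_{36} = 19; s_{37} = 41; s_{38} = 8; s_{39} = 36; s_{40} = 37; s_{41} = 14; s_{42} = 27.
The sequence repeats with period 42.

42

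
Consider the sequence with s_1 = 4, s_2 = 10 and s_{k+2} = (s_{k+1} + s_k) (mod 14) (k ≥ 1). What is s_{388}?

s_1 = 4,  s_2 = 10,  s_3 = 0,  s_4 = 10,  s_5 = 10,  s_6 = 6,  s_7 = 2,  s_8 = 8,  s_9 = 10,  s_{10} = 4,  s_{11} = 0,  s_{12} = 4,  s_{13} = 4,  s_{14} = 8,  s_{15} = 12,  s_{16} = 6,  s_{17} = 4,  s_{18} = 10.
Since (s_{17}, s_{18}) = (s_1, s_2) = (4, 10) (two consecutive terms determine the rest), the sequence is periodic with period 16.
So s_{388} = s_{1 + ((388-1) mod 16)} = s_4 = 10.

10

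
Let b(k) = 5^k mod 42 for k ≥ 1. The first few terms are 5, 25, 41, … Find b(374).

25

b(1) = 5, b(2) = 25, b(3) = 41, b(4) = 37, b(5) = 17, b(6) = 1, b(7) = 5.
The sequence repeats with period 6.
So b(374) = b(1 + ((374-1) mod 6)) = b(2) = 25.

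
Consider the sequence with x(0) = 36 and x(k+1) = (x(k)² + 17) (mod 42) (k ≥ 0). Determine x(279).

35

Computing terms: x(0) = 36; x(1) = 11; x(2) = 12; x(3) = 35; x(4) = 24; x(5) = 5; x(6) = 0; x(7) = 17; x(8) = 12.
Since x(8) = x(2) = 12, the sequence is eventually periodic: after a pre-period of length 2 it cycles with period 6.
For k ≥ 2, x(k) depends only on (k - 2) mod 6. (279 - 2) mod 6 = 1, so x(279) = x(3) = 35.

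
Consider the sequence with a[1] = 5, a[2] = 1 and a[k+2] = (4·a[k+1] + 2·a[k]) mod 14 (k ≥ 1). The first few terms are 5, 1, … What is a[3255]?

12

We have a[1] = 5, a[2] = 1, a[3] = 0, a[4] = 2, a[5] = 8, a[6] = 8, a[7] = 6, a[8] = 12, a[9] = 4, a[10] = 12, a[11] = 0, a[12] = 10, a[13] = 12, a[14] = 12, a[15] = 2, a[16] = 4, a[17] = 6, a[18] = 4, a[19] = 0, a[20] = 8, a[21] = 4, a[22] = 4, a[23] = 10, a[24] = 6, a[25] = 2, a[26] = 6, a[27] = 0, a[28] = 12, a[29] = 6, a[30] = 6, a[31] = 8, a[32] = 2, a[33] = 10, a[34] = 2, a[35] = 0, a[36] = 4, a[37] = 2, a[38] = 2, a[39] = 12, a[40] = 10, a[41] = 8, a[42] = 10, a[43] = 0, a[44] = 6, a[45] = 10, a[46] = 10, a[47] = 4, a[48] = 8, a[49] = 12, a[50] = 8, a[51] = 0, a[52] = 2.
Since (a[51], a[52]) = (a[3], a[4]) = (0, 2) (two consecutive terms determine the rest), the sequence is eventually periodic: after a pre-period of length 2 it cycles with period 48.
For k ≥ 3, a[k] depends only on (k - 3) mod 48. (3255 - 3) mod 48 = 36, so a[3255] = a[39] = 12.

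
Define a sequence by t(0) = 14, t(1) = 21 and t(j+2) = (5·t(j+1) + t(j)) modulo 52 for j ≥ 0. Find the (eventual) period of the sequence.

Listing terms: t(0) = 14, t(1) = 21, t(2) = 15, t(3) = 44, t(4) = 27, t(5) = 23, t(6) = 38, t(7) = 5, t(8) = 11, t(9) = 8, t(10) = 51, t(11) = 3, t(12) = 14, t(13) = 21.
Since (t(12), t(13)) = (t(0), t(1)) = (14, 21) (two consecutive terms determine the rest), the sequence is periodic with period 12.

12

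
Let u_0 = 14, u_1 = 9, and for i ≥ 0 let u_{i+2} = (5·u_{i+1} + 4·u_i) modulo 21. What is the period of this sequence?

48

u_0 = 14,  u_1 = 9,  u_2 = 17,  u_3 = 16,  u_4 = 1,  u_5 = 6,  u_6 = 13,  u_7 = 5,  u_8 = 14,  u_9 = 6,  u_{10} = 2,  u_{11} = 13,  u_{12} = 10,  u_{13} = 18,  u_{14} = 4,  u_{15} = 8,  u_{16} = 14,  u_{17} = 18,  u_{18} = 20,  u_{19} = 4,  u_{20} = 16,  u_{21} = 12,  u_{22} = 19,  u_{23} = 17,  u_{24} = 14,  u_{25} = 12,  u_{26} = 11,  u_{27} = 19,  u_{28} = 13,  u_{29} = 15,  u_{30} = 1,  u_{31} = 2,  u_{32} = 14,  u_{33} = 15,  u_{34} = 5,  u_{35} = 1,  u_{36} = 4,  u_{37} = 3,  u_{38} = 10,  u_{39} = 20,  u_{40} = 14,  u_{41} = 3,  u_{42} = 8,  u_{43} = 10,  u_{44} = 19,  u_{45} = 9,  u_{46} = 16,  u_{47} = 11,  u_{48} = 14,  u_{49} = 9.
The sequence repeats with period 48.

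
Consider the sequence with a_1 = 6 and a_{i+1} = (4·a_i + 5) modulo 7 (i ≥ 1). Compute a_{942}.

2

Listing terms: a_1 = 6, a_2 = 1, a_3 = 2, a_4 = 6.
The sequence repeats with period 3.
So a_{942} = a_{1 + ((942-1) mod 3)} = a_3 = 2.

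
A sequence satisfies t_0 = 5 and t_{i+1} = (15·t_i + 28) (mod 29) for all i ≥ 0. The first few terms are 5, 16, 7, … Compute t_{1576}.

Computing terms: t_0 = 5,  t_1 = 16,  t_2 = 7,  t_3 = 17,  t_4 = 22,  t_5 = 10,  t_6 = 4,  t_7 = 1,  t_8 = 14,  t_9 = 6,  t_{10} = 2,  t_{11} = 0,  t_{12} = 28,  t_{13} = 13,  t_{14} = 20,  t_{15} = 9,  t_{16} = 18,  t_{17} = 8,  t_{18} = 3,  t_{19} = 15,  t_{20} = 21,  t_{21} = 24,  t_{22} = 11,  t_{23} = 19,  t_{24} = 23,  t_{25} = 25,  t_{26} = 26,  t_{27} = 12,  t_{28} = 5.
Since t_{28} = t_0 = 5, the sequence is periodic with period 28.
So t_{1576} = t_{0 + ((1576-0) mod 28)} = t_8 = 14.

14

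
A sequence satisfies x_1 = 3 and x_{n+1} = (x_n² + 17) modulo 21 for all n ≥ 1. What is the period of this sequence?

6

We have x_1 = 3,  x_2 = 5,  x_3 = 0,  x_4 = 17,  x_5 = 12,  x_6 = 14,  x_7 = 3.
Since x_7 = x_1 = 3, the sequence is periodic with period 6.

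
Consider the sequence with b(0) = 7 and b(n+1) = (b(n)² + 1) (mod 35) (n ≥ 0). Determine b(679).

Listing terms: b(0) = 7; b(1) = 15; b(2) = 16; b(3) = 12; b(4) = 5; b(5) = 26; b(6) = 12.
Since b(6) = b(3) = 12, the sequence is eventually periodic: after a pre-period of length 3 it cycles with period 3.
For n ≥ 3, b(n) depends only on (n - 3) mod 3. (679 - 3) mod 3 = 1, so b(679) = b(4) = 5.

5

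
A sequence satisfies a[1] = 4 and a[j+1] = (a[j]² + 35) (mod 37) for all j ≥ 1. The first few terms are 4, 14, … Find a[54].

9

a[1] = 4, a[2] = 14, a[3] = 9, a[4] = 5, a[5] = 23, a[6] = 9.
Since a[6] = a[3] = 9, the sequence is eventually periodic: after a pre-period of length 2 it cycles with period 3.
For j ≥ 3, a[j] depends only on (j - 3) mod 3. (54 - 3) mod 3 = 0, so a[54] = a[3] = 9.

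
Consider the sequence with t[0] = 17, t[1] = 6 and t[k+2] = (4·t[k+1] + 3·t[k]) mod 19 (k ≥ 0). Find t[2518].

10

Computing terms: t[0] = 17,  t[1] = 6,  t[2] = 18,  t[3] = 14,  t[4] = 15,  t[5] = 7,  t[6] = 16,  t[7] = 9,  t[8] = 8,  t[9] = 2,  t[10] = 13,  t[11] = 1,  t[12] = 5,  t[13] = 4,  t[14] = 12,  t[15] = 3,  t[16] = 10,  t[17] = 11,  t[18] = 17,  t[19] = 6.
The sequence repeats with period 18.
So t[2518] = t[0 + ((2518-0) mod 18)] = t[16] = 10.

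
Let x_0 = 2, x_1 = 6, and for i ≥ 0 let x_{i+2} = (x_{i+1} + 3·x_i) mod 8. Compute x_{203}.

We have x_0 = 2; x_1 = 6; x_2 = 4; x_3 = 6; x_4 = 2; x_5 = 4; x_6 = 2; x_7 = 6.
Since (x_6, x_7) = (x_0, x_1) = (2, 6) (two consecutive terms determine the rest), the sequence is periodic with period 6.
(203 - 0) mod 6 = 5, so x_{203} = x_5 = 4.

4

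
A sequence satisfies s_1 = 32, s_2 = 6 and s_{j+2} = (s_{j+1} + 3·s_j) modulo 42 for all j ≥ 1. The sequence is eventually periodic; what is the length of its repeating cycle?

s_1 = 32, s_2 = 6, s_3 = 18, s_4 = 36, s_5 = 6, s_6 = 30, s_7 = 6, s_8 = 12, s_9 = 30, s_{10} = 24, s_{11} = 30, s_{12} = 18, s_{13} = 24, s_{14} = 36, s_{15} = 24, s_{16} = 6, s_{17} = 36, s_{18} = 12, s_{19} = 36, s_{20} = 30, s_{21} = 12, s_{22} = 18, s_{23} = 12, s_{24} = 24, s_{25} = 18, s_{26} = 6, s_{27} = 18.
Since (s_{26}, s_{27}) = (s_2, s_3) = (6, 18) (two consecutive terms determine the rest), the sequence is eventually periodic: after a pre-period of length 1 it cycles with period 24.

24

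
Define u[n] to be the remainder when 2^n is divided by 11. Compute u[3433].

We have u[1] = 2; u[2] = 4; u[3] = 8; u[4] = 5; u[5] = 10; u[6] = 9; u[7] = 7; u[8] = 3; u[9] = 6; u[10] = 1; u[11] = 2.
Since u[11] = u[1] = 2, the sequence is periodic with period 10.
So u[3433] = u[1 + ((3433-1) mod 10)] = u[3] = 8.

8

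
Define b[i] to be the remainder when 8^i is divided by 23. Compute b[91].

6

b[0] = 1,  b[1] = 8,  b[2] = 18,  b[3] = 6,  b[4] = 2,  b[5] = 16,  b[6] = 13,  b[7] = 12,  b[8] = 4,  b[9] = 9,  b[10] = 3,  b[11] = 1.
Since b[11] = b[0] = 1, the sequence is periodic with period 11.
(91 - 0) mod 11 = 3, so b[91] = b[3] = 6.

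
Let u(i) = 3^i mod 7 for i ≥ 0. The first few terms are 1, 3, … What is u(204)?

1

u(0) = 1, u(1) = 3, u(2) = 2, u(3) = 6, u(4) = 4, u(5) = 5, u(6) = 1.
The sequence repeats with period 6.
So u(204) = u(0 + ((204-0) mod 6)) = u(0) = 1.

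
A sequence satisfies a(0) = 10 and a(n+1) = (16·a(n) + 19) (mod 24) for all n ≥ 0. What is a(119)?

3

a(0) = 10,  a(1) = 11,  a(2) = 3,  a(3) = 19,  a(4) = 11.
Since a(4) = a(1) = 11, the sequence is eventually periodic: after a pre-period of length 1 it cycles with period 3.
For n ≥ 1, a(n) depends only on (n - 1) mod 3. (119 - 1) mod 3 = 1, so a(119) = a(2) = 3.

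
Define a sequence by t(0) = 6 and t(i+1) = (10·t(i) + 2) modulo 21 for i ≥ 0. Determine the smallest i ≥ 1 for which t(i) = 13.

2

Computing terms: t(0) = 6; t(1) = 20; t(2) = 13; t(3) = 6.
Since t(3) = t(0) = 6, the sequence is periodic with period 3.
The value 13 first appears (with i ≥ 1) at t(2).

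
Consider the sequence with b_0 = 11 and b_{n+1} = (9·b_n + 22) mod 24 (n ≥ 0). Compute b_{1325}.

We have b_0 = 11, b_1 = 1, b_2 = 7, b_3 = 13, b_4 = 19, b_5 = 1.
Since b_5 = b_1 = 1, the sequence is eventually periodic: after a pre-period of length 1 it cycles with period 4.
For n ≥ 1, b_n depends only on (n - 1) mod 4. (1325 - 1) mod 4 = 0, so b_{1325} = b_1 = 1.

1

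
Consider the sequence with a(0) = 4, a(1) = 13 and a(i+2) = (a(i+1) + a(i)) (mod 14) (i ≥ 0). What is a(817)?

a(0) = 4,  a(1) = 13,  a(2) = 3,  a(3) = 2,  a(4) = 5,  a(5) = 7,  a(6) = 12,  a(7) = 5,  a(8) = 3,  a(9) = 8,  a(10) = 11,  a(11) = 5,  a(12) = 2,  a(13) = 7,  a(14) = 9,  a(15) = 2,  a(16) = 11,  a(17) = 13,  a(18) = 10,  a(19) = 9,  a(20) = 5,  a(21) = 0,  a(22) = 5,  a(23) = 5,  a(24) = 10,  a(25) = 1,  a(26) = 11,  a(27) = 12,  a(28) = 9,  a(29) = 7,  a(30) = 2,  a(31) = 9,  a(32) = 11,  a(33) = 6,  a(34) = 3,  a(35) = 9,  a(36) = 12,  a(37) = 7,  a(38) = 5,  a(39) = 12,  a(40) = 3,  a(41) = 1,  a(42) = 4,  a(43) = 5,  a(44) = 9,  a(45) = 0,  a(46) = 9,  a(47) = 9,  a(48) = 4,  a(49) = 13.
Since (a(48), a(49)) = (a(0), a(1)) = (4, 13) (two consecutive terms determine the rest), the sequence is periodic with period 48.
So a(817) = a(0 + ((817-0) mod 48)) = a(1) = 13.

13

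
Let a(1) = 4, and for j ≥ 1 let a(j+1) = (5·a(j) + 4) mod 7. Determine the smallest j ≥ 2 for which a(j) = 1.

a(1) = 4, a(2) = 3, a(3) = 5, a(4) = 1, a(5) = 2, a(6) = 0, a(7) = 4.
The sequence repeats with period 6.
The value 1 first appears (with j ≥ 2) at a(4).

4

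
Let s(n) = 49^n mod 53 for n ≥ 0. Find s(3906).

15

We have s(0) = 1, s(1) = 49, s(2) = 16, s(3) = 42, s(4) = 44, s(5) = 36, s(6) = 15, s(7) = 46, s(8) = 28, s(9) = 47, s(10) = 24, s(11) = 10, s(12) = 13, s(13) = 1.
The sequence repeats with period 13.
So s(3906) = s(0 + ((3906-0) mod 13)) = s(6) = 15.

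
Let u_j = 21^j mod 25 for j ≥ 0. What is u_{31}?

21

We have u_0 = 1; u_1 = 21; u_2 = 16; u_3 = 11; u_4 = 6; u_5 = 1.
Since u_5 = u_0 = 1, the sequence is periodic with period 5.
So u_{31} = u_{0 + ((31-0) mod 5)} = u_1 = 21.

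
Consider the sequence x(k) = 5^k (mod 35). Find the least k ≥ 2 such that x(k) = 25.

2

Listing terms: x(1) = 5, x(2) = 25, x(3) = 20, x(4) = 30, x(5) = 10, x(6) = 15, x(7) = 5.
The sequence repeats with period 6.
The value 25 first appears (with k ≥ 2) at x(2).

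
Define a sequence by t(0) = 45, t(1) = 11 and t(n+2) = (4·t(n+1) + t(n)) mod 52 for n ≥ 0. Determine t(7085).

11

Computing terms: t(0) = 45; t(1) = 11; t(2) = 37; t(3) = 3; t(4) = 49; t(5) = 43; t(6) = 13; t(7) = 43; t(8) = 29; t(9) = 3; t(10) = 41; t(11) = 11; t(12) = 33; t(13) = 39; t(14) = 33; t(15) = 15; t(16) = 41; t(17) = 23; t(18) = 29; t(19) = 35; t(20) = 13; t(21) = 35; t(22) = 49; t(23) = 23; t(24) = 37; t(25) = 15; t(26) = 45; t(27) = 39; t(28) = 45; t(29) = 11.
Since (t(28), t(29)) = (t(0), t(1)) = (45, 11) (two consecutive terms determine the rest), the sequence is periodic with period 28.
(7085 - 0) mod 28 = 1, so t(7085) = t(1) = 11.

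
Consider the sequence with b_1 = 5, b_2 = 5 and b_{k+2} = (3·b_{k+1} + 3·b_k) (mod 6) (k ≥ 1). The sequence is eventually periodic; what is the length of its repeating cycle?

b_1 = 5, b_2 = 5, b_3 = 0, b_4 = 3, b_5 = 3, b_6 = 0, b_7 = 3.
Since (b_6, b_7) = (b_3, b_4) = (0, 3) (two consecutive terms determine the rest), the sequence is eventually periodic: after a pre-period of length 2 it cycles with period 3.

3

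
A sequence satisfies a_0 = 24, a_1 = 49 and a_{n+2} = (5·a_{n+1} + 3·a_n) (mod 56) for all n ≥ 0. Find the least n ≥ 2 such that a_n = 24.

Listing terms: a_0 = 24; a_1 = 49; a_2 = 37; a_3 = 52; a_4 = 35; a_5 = 51; a_6 = 24; a_7 = 49.
Since (a_6, a_7) = (a_0, a_1) = (24, 49) (two consecutive terms determine the rest), the sequence is periodic with period 6.
The value 24 next appears (with n ≥ 2) at a_6.

6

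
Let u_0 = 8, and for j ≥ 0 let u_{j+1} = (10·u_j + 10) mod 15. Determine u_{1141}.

0

u_0 = 8; u_1 = 0; u_2 = 10; u_3 = 5; u_4 = 0.
Since u_4 = u_1 = 0, the sequence is eventually periodic: after a pre-period of length 1 it cycles with period 3.
For j ≥ 1, u_j depends only on (j - 1) mod 3. (1141 - 1) mod 3 = 0, so u_{1141} = u_1 = 0.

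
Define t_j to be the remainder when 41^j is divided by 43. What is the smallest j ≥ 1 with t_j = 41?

Listing terms: t_0 = 1,  t_1 = 41,  t_2 = 4,  t_3 = 35,  t_4 = 16,  t_5 = 11,  t_6 = 21,  t_7 = 1.
The sequence repeats with period 7.
The value 41 first appears (with j ≥ 1) at t_1.

1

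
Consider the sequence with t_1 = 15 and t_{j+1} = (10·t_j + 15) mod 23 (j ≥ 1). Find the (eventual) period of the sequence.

t_1 = 15, t_2 = 4, t_3 = 9, t_4 = 13, t_5 = 7, t_6 = 16, t_7 = 14, t_8 = 17, t_9 = 1, t_{10} = 2, t_{11} = 12, t_{12} = 20, t_{13} = 8, t_{14} = 3, t_{15} = 22, t_{16} = 5, t_{17} = 19, t_{18} = 21, t_{19} = 18, t_{20} = 11, t_{21} = 10, t_{22} = 0, t_{23} = 15.
The sequence repeats with period 22.

22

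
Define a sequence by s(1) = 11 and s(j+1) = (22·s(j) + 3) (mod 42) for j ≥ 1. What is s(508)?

41

Computing terms: s(1) = 11, s(2) = 35, s(3) = 17, s(4) = 41, s(5) = 23, s(6) = 5, s(7) = 29, s(8) = 11.
Since s(8) = s(1) = 11, the sequence is periodic with period 7.
So s(508) = s(1 + ((508-1) mod 7)) = s(4) = 41.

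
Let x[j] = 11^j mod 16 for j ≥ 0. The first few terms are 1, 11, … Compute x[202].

9

Listing terms: x[0] = 1,  x[1] = 11,  x[2] = 9,  x[3] = 3,  x[4] = 1.
The sequence repeats with period 4.
So x[202] = x[0 + ((202-0) mod 4)] = x[2] = 9.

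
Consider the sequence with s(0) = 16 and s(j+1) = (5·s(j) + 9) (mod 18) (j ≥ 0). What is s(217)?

17

s(0) = 16,  s(1) = 17,  s(2) = 4,  s(3) = 11,  s(4) = 10,  s(5) = 5,  s(6) = 16.
Since s(6) = s(0) = 16, the sequence is periodic with period 6.
(217 - 0) mod 6 = 1, so s(217) = s(1) = 17.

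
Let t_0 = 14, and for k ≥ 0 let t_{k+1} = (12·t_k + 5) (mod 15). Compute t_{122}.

11

Listing terms: t_0 = 14, t_1 = 8, t_2 = 11, t_3 = 2, t_4 = 14.
The sequence repeats with period 4.
So t_{122} = t_{0 + ((122-0) mod 4)} = t_2 = 11.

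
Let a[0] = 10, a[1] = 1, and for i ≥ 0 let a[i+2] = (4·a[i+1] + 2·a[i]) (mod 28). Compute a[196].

20

Computing terms: a[0] = 10; a[1] = 1; a[2] = 24; a[3] = 14; a[4] = 20; a[5] = 24; a[6] = 24; a[7] = 4; a[8] = 8; a[9] = 12; a[10] = 8; a[11] = 0; a[12] = 16; a[13] = 8; a[14] = 8; a[15] = 20; a[16] = 12; a[17] = 4; a[18] = 12; a[19] = 0; a[20] = 24; a[21] = 12; a[22] = 12; a[23] = 16; a[24] = 4; a[25] = 20; a[26] = 4; a[27] = 0; a[28] = 8; a[29] = 4; a[30] = 4; a[31] = 24; a[32] = 20; a[33] = 16; a[34] = 20; a[35] = 0; a[36] = 12; a[37] = 20; a[38] = 20; a[39] = 8; a[40] = 16; a[41] = 24; a[42] = 16; a[43] = 0; a[44] = 4; a[45] = 16; a[46] = 16; a[47] = 12; a[48] = 24; a[49] = 8; a[50] = 24; a[51] = 0; a[52] = 20; a[53] = 24.
Since (a[52], a[53]) = (a[4], a[5]) = (20, 24) (two consecutive terms determine the rest), the sequence is eventually periodic: after a pre-period of length 4 it cycles with period 48.
For i ≥ 4, a[i] depends only on (i - 4) mod 48. (196 - 4) mod 48 = 0, so a[196] = a[4] = 20.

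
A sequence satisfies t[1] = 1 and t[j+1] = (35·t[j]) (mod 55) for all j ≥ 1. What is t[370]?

50

Listing terms: t[1] = 1; t[2] = 35; t[3] = 15; t[4] = 30; t[5] = 5; t[6] = 10; t[7] = 20; t[8] = 40; t[9] = 25; t[10] = 50; t[11] = 45; t[12] = 35.
Since t[12] = t[2] = 35, the sequence is eventually periodic: after a pre-period of length 1 it cycles with period 10.
For j ≥ 2, t[j] depends only on (j - 2) mod 10. (370 - 2) mod 10 = 8, so t[370] = t[10] = 50.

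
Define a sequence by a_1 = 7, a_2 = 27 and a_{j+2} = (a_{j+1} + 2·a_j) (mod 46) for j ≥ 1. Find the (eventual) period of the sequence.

22

Listing terms: a_1 = 7; a_2 = 27; a_3 = 41; a_4 = 3; a_5 = 39; a_6 = 45; a_7 = 31; a_8 = 29; a_9 = 45; a_{10} = 11; a_{11} = 9; a_{12} = 31; a_{13} = 3; a_{14} = 19; a_{15} = 25; a_{16} = 17; a_{17} = 21; a_{18} = 9; a_{19} = 5; a_{20} = 23; a_{21} = 33; a_{22} = 33; a_{23} = 7; a_{24} = 27.
Since (a_{23}, a_{24}) = (a_1, a_2) = (7, 27) (two consecutive terms determine the rest), the sequence is periodic with period 22.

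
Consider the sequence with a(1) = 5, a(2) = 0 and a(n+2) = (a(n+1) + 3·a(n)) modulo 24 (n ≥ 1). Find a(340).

Computing terms: a(1) = 5; a(2) = 0; a(3) = 15; a(4) = 15; a(5) = 12; a(6) = 9; a(7) = 21; a(8) = 0; a(9) = 15.
Since (a(8), a(9)) = (a(2), a(3)) = (0, 15) (two consecutive terms determine the rest), the sequence is eventually periodic: after a pre-period of length 1 it cycles with period 6.
For n ≥ 2, a(n) depends only on (n - 2) mod 6. (340 - 2) mod 6 = 2, so a(340) = a(4) = 15.

15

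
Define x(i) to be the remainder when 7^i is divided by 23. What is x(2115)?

Listing terms: x(0) = 1; x(1) = 7; x(2) = 3; x(3) = 21; x(4) = 9; x(5) = 17; x(6) = 4; x(7) = 5; x(8) = 12; x(9) = 15; x(10) = 13; x(11) = 22; x(12) = 16; x(13) = 20; x(14) = 2; x(15) = 14; x(16) = 6; x(17) = 19; x(18) = 18; x(19) = 11; x(20) = 8; x(21) = 10; x(22) = 1.
Since x(22) = x(0) = 1, the sequence is periodic with period 22.
So x(2115) = x(0 + ((2115-0) mod 22)) = x(3) = 21.

21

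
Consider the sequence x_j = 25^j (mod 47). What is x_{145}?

x_1 = 25, x_2 = 14, x_3 = 21, x_4 = 8, x_5 = 12, x_6 = 18, x_7 = 27, x_8 = 17, x_9 = 2, x_{10} = 3, x_{11} = 28, x_{12} = 42, x_{13} = 16, x_{14} = 24, x_{15} = 36, x_{16} = 7, x_{17} = 34, x_{18} = 4, x_{19} = 6, x_{20} = 9, x_{21} = 37, x_{22} = 32, x_{23} = 1, x_{24} = 25.
The sequence repeats with period 23.
(145 - 1) mod 23 = 6, so x_{145} = x_7 = 27.

27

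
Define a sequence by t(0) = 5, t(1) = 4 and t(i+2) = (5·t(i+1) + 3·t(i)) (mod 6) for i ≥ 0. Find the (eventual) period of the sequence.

6

Computing terms: t(0) = 5; t(1) = 4; t(2) = 5; t(3) = 1; t(4) = 2; t(5) = 1; t(6) = 5; t(7) = 4.
Since (t(6), t(7)) = (t(0), t(1)) = (5, 4) (two consecutive terms determine the rest), the sequence is periodic with period 6.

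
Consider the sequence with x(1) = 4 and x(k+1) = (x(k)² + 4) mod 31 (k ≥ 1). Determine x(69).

We have x(1) = 4, x(2) = 20, x(3) = 1, x(4) = 5, x(5) = 29, x(6) = 8, x(7) = 6, x(8) = 9, x(9) = 23, x(10) = 6.
Since x(10) = x(7) = 6, the sequence is eventually periodic: after a pre-period of length 6 it cycles with period 3.
For k ≥ 7, x(k) depends only on (k - 7) mod 3. (69 - 7) mod 3 = 2, so x(69) = x(9) = 23.

23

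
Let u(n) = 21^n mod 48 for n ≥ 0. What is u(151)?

u(0) = 1; u(1) = 21; u(2) = 9; u(3) = 45; u(4) = 33; u(5) = 21.
Since u(5) = u(1) = 21, the sequence is eventually periodic: after a pre-period of length 1 it cycles with period 4.
For n ≥ 1, u(n) depends only on (n - 1) mod 4. (151 - 1) mod 4 = 2, so u(151) = u(3) = 45.

45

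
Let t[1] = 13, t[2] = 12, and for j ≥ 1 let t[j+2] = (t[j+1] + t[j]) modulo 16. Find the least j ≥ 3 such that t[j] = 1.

t[1] = 13,  t[2] = 12,  t[3] = 9,  t[4] = 5,  t[5] = 14,  t[6] = 3,  t[7] = 1,  t[8] = 4,  t[9] = 5,  t[10] = 9,  t[11] = 14,  t[12] = 7,  t[13] = 5,  t[14] = 12,  t[15] = 1,  t[16] = 13,  t[17] = 14,  t[18] = 11,  t[19] = 9,  t[20] = 4,  t[21] = 13,  t[22] = 1,  t[23] = 14,  t[24] = 15,  t[25] = 13,  t[26] = 12.
The sequence repeats with period 24.
The value 1 first appears (with j ≥ 3) at t[7].

7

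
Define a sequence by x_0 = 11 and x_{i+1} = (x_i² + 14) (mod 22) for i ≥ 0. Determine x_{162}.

15

Listing terms: x_0 = 11,  x_1 = 3,  x_2 = 1,  x_3 = 15,  x_4 = 19,  x_5 = 1.
Since x_5 = x_2 = 1, the sequence is eventually periodic: after a pre-period of length 2 it cycles with period 3.
For i ≥ 2, x_i depends only on (i - 2) mod 3. (162 - 2) mod 3 = 1, so x_{162} = x_3 = 15.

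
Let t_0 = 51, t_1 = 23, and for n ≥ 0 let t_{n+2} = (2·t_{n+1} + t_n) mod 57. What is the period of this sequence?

40

We have t_0 = 51,  t_1 = 23,  t_2 = 40,  t_3 = 46,  t_4 = 18,  t_5 = 25,  t_6 = 11,  t_7 = 47,  t_8 = 48,  t_9 = 29,  t_{10} = 49,  t_{11} = 13,  t_{12} = 18,  t_{13} = 49,  t_{14} = 2,  t_{15} = 53,  t_{16} = 51,  t_{17} = 41,  t_{18} = 19,  t_{19} = 22,  t_{20} = 6,  t_{21} = 34,  t_{22} = 17,  t_{23} = 11,  t_{24} = 39,  t_{25} = 32,  t_{26} = 46,  t_{27} = 10,  t_{28} = 9,  t_{29} = 28,  t_{30} = 8,  t_{31} = 44,  t_{32} = 39,  t_{33} = 8,  t_{34} = 55,  t_{35} = 4,  t_{36} = 6,  t_{37} = 16,  t_{38} = 38,  t_{39} = 35,  t_{40} = 51,  t_{41} = 23.
Since (t_{40}, t_{41}) = (t_0, t_1) = (51, 23) (two consecutive terms determine the rest), the sequence is periodic with period 40.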